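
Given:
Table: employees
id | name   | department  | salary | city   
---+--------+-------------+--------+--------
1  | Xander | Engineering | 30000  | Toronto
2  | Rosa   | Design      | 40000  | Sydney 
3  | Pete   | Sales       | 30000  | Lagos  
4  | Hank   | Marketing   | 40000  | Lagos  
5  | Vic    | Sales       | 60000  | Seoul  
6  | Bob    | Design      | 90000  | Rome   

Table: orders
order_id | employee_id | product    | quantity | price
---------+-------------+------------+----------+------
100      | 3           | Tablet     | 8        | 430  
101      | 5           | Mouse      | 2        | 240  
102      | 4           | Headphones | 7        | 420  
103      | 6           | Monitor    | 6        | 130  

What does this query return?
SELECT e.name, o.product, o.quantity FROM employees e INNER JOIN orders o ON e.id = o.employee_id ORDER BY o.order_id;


Joining employees.id = orders.employee_id:
  employee Pete (id=3) -> order Tablet
  employee Vic (id=5) -> order Mouse
  employee Hank (id=4) -> order Headphones
  employee Bob (id=6) -> order Monitor


4 rows:
Pete, Tablet, 8
Vic, Mouse, 2
Hank, Headphones, 7
Bob, Monitor, 6


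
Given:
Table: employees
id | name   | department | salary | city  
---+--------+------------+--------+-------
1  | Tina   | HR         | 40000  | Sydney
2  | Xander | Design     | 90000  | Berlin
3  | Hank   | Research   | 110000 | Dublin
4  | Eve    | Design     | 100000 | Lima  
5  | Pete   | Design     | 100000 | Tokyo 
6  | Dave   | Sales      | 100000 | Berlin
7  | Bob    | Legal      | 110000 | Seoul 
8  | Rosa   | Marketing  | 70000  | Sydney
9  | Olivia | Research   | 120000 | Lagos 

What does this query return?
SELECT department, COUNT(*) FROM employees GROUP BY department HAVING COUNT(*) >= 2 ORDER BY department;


Groups with count >= 2:
  Design: 3 -> PASS
  Research: 2 -> PASS
  HR: 1 -> filtered out
  Legal: 1 -> filtered out
  Marketing: 1 -> filtered out
  Sales: 1 -> filtered out


2 groups:
Design, 3
Research, 2


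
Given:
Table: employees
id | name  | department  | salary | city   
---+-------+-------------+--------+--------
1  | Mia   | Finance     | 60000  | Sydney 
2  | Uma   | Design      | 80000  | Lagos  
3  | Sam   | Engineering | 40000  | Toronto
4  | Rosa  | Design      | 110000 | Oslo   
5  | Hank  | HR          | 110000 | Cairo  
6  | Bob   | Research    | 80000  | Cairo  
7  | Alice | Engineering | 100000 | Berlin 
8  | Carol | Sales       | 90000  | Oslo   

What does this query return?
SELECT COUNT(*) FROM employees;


COUNT(*) counts all rows

8


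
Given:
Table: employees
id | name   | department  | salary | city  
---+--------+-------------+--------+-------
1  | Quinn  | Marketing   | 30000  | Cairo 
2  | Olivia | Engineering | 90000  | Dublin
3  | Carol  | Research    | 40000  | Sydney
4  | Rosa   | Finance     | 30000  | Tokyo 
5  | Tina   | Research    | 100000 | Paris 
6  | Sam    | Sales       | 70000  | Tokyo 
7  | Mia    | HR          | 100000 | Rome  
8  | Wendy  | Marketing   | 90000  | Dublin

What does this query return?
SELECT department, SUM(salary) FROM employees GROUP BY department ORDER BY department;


Summing salary within each department:
  Engineering: 90000 = 90000
  Finance: 30000 = 30000
  HR: 100000 = 100000
  Marketing: 30000 + 90000 = 120000
  Research: 40000 + 100000 = 140000
  Sales: 70000 = 70000


6 groups:
Engineering, 90000
Finance, 30000
HR, 100000
Marketing, 120000
Research, 140000
Sales, 70000


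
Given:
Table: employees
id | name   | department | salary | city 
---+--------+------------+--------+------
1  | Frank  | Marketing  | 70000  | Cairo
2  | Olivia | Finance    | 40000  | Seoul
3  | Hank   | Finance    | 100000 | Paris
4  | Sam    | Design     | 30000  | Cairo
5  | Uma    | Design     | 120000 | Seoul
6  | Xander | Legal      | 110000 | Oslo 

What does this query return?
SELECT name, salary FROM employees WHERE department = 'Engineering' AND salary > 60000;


Filtering: department = 'Engineering' AND salary > 60000
Matching: 0 rows

Empty result set (0 rows)


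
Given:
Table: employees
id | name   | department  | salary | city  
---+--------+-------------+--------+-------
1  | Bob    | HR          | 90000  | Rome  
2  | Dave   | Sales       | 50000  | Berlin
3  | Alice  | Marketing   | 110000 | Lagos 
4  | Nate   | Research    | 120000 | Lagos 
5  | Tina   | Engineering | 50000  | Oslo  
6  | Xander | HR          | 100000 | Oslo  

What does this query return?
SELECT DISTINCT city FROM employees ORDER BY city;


All 'city' values (row order): Rome, Berlin, Lagos, Lagos, Oslo, Oslo
Removing duplicates leaves 4 unique value(s).

4 values:
Berlin
Lagos
Oslo
Rome


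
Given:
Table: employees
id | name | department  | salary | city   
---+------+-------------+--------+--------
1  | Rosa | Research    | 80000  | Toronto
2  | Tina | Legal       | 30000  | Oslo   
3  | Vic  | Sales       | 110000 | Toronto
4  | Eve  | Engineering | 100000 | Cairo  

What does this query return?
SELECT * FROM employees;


SELECT * returns all 4 rows with all columns

4 rows:
1, Rosa, Research, 80000, Toronto
2, Tina, Legal, 30000, Oslo
3, Vic, Sales, 110000, Toronto
4, Eve, Engineering, 100000, Cairo


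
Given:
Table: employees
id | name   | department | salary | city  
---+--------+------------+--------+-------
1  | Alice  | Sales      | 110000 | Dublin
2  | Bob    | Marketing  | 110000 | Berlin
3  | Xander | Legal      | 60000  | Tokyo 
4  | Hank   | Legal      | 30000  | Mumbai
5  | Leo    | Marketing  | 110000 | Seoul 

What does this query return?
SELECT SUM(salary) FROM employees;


SUM(salary) = 110000 + 110000 + 60000 + 30000 + 110000 = 420000

420000


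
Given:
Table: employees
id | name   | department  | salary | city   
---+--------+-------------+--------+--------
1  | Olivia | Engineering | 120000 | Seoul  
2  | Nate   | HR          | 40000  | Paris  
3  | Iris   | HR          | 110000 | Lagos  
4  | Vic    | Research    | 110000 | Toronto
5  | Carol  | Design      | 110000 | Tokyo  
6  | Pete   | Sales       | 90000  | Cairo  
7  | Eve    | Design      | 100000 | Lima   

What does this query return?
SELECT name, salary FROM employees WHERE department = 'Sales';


Filtering: department = 'Sales'
Matching rows: 1

1 rows:
Pete, 90000


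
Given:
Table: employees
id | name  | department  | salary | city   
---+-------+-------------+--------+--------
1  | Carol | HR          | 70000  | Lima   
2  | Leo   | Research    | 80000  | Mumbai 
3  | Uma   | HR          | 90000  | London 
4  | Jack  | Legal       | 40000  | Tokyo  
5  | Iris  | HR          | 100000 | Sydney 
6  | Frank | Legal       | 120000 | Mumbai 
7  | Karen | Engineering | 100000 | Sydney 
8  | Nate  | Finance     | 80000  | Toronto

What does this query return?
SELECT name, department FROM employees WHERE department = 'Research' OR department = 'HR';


Filtering: department = 'Research' OR 'HR'
Matching: 4 rows

4 rows:
Carol, HR
Leo, Research
Uma, HR
Iris, HR


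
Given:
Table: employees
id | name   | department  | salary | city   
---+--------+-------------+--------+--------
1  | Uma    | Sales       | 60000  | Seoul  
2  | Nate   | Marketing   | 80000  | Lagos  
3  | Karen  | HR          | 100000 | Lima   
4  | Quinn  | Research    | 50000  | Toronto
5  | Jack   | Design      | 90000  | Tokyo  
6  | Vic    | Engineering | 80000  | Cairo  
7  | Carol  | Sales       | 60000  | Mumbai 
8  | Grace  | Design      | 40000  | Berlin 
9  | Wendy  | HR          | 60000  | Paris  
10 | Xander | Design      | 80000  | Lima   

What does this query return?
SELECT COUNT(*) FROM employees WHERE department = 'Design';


Counting rows where department = 'Design'
  Jack -> MATCH
  Grace -> MATCH
  Xander -> MATCH


3


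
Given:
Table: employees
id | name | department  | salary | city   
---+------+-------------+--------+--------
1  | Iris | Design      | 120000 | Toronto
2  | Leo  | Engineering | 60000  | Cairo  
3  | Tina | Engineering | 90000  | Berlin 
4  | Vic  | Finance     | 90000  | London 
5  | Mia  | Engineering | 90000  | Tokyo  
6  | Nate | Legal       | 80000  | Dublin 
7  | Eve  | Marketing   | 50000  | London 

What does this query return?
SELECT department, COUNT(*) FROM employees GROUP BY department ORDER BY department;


Assigning each row to its department group:
  Iris -> Design
  Leo -> Engineering
  Tina -> Engineering
  Vic -> Finance
  Mia -> Engineering
  Nate -> Legal
  Eve -> Marketing


5 groups:
Design, 1
Engineering, 3
Finance, 1
Legal, 1
Marketing, 1


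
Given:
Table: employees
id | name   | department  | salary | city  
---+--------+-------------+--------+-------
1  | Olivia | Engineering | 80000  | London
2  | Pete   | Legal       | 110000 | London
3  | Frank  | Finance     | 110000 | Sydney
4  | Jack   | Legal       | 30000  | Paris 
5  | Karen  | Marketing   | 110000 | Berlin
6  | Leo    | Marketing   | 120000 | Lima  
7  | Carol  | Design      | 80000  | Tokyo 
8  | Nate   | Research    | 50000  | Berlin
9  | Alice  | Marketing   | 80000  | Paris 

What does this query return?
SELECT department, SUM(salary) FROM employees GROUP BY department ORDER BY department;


Summing salary within each department:
  Design: 80000 = 80000
  Engineering: 80000 = 80000
  Finance: 110000 = 110000
  Legal: 110000 + 30000 = 140000
  Marketing: 110000 + 120000 + 80000 = 310000
  Research: 50000 = 50000


6 groups:
Design, 80000
Engineering, 80000
Finance, 110000
Legal, 140000
Marketing, 310000
Research, 50000


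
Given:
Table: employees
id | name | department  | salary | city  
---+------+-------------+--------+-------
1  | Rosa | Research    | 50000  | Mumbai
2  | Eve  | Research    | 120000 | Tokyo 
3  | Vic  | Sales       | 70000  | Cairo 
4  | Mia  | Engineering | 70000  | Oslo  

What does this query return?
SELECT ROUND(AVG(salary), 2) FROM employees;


SUM(salary) = 310000
COUNT = 4
ROUND(AVG, 2) = ROUND(310000 / 4, 2) = 77500.0

77500.0


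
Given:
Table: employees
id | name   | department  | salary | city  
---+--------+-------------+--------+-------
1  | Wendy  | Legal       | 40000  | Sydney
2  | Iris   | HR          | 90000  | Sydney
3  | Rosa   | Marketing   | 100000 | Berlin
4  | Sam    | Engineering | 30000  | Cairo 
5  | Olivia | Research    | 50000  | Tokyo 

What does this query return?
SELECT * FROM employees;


SELECT * returns all 5 rows with all columns

5 rows:
1, Wendy, Legal, 40000, Sydney
2, Iris, HR, 90000, Sydney
3, Rosa, Marketing, 100000, Berlin
4, Sam, Engineering, 30000, Cairo
5, Olivia, Research, 50000, Tokyo


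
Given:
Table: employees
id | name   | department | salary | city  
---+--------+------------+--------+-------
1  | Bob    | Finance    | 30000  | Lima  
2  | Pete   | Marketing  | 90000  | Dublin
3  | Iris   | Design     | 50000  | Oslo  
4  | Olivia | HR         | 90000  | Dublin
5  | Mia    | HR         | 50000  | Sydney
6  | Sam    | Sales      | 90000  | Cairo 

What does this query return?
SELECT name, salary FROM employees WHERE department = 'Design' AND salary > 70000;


Filtering: department = 'Design' AND salary > 70000
Matching: 0 rows

Empty result set (0 rows)


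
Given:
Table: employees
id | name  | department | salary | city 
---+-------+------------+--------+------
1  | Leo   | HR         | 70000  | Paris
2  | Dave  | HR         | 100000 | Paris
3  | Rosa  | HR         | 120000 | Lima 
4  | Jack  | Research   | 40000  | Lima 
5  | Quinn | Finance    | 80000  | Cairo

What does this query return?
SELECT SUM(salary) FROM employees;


SUM(salary) = 70000 + 100000 + 120000 + 40000 + 80000 = 410000

410000


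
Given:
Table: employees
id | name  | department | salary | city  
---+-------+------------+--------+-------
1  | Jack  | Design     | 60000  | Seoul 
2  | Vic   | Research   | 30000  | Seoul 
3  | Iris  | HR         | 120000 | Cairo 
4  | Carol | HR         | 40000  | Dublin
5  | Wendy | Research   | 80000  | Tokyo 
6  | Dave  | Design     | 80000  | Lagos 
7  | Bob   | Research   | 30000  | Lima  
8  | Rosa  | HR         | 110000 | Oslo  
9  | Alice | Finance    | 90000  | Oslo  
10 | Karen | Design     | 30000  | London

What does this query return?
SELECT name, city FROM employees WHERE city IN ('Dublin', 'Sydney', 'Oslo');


Filtering: city IN ('Dublin', 'Sydney', 'Oslo')
Matching: 3 rows

3 rows:
Carol, Dublin
Rosa, Oslo
Alice, Oslo


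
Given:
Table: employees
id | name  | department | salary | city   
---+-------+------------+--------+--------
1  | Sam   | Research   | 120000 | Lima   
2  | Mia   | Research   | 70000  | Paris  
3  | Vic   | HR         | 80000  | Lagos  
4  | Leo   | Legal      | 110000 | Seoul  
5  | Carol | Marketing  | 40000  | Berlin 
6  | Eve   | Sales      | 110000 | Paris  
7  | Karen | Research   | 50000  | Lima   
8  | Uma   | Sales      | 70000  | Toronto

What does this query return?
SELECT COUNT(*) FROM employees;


COUNT(*) counts all rows

8


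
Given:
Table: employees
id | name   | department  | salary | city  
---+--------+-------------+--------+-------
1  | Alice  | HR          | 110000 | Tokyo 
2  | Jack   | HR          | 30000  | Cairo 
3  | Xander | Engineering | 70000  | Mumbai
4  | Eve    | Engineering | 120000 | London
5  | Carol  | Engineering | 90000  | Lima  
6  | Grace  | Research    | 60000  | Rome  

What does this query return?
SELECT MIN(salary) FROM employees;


Salaries: 110000, 30000, 70000, 120000, 90000, 60000
MIN = 30000

30000


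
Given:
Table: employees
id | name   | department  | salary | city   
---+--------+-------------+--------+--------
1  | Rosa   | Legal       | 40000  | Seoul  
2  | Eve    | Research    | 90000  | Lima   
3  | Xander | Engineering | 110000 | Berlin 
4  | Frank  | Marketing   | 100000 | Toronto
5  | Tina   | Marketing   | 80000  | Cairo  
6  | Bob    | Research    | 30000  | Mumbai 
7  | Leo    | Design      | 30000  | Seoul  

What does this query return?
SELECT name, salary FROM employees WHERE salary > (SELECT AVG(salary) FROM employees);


Subquery: AVG(salary) = 68571.43
Filtering: salary > 68571.43
  Eve (90000) -> MATCH
  Xander (110000) -> MATCH
  Frank (100000) -> MATCH
  Tina (80000) -> MATCH


4 rows:
Eve, 90000
Xander, 110000
Frank, 100000
Tina, 80000


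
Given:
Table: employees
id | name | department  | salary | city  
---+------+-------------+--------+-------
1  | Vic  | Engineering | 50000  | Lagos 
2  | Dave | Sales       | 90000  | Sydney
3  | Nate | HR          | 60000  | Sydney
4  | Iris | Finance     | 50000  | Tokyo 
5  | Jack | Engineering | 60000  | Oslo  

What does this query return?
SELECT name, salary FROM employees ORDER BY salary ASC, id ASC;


Sorting by salary ASC, then id ASC for ties

5 rows:
Vic, 50000
Iris, 50000
Nate, 60000
Jack, 60000
Dave, 90000


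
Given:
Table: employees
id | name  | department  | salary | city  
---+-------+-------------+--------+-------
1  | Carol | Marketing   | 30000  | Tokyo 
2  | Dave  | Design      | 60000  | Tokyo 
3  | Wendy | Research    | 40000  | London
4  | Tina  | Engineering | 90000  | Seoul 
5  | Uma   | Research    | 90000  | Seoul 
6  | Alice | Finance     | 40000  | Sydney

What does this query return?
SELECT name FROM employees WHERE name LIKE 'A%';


LIKE 'A%' matches names starting with 'A'
Matching: 1

1 rows:
Alice


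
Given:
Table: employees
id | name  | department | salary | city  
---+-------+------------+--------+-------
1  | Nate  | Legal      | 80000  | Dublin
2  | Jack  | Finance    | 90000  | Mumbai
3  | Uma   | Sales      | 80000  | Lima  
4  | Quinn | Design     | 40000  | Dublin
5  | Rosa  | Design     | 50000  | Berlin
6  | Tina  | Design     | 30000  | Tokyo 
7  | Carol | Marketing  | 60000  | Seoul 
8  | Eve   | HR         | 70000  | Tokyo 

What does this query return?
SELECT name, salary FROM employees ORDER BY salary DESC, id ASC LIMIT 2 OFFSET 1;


Sort by salary DESC (id ASC tiebreak), then skip 1 and take 2
Rows 2 through 3

2 rows:
Nate, 80000
Uma, 80000


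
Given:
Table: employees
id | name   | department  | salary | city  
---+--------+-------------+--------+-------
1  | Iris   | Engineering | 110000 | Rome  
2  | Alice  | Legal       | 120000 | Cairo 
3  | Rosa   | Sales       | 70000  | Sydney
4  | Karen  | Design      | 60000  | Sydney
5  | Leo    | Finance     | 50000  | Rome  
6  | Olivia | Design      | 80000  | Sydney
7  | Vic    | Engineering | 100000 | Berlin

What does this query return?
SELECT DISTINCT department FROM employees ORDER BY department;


All 'department' values (row order): Engineering, Legal, Sales, Design, Finance, Design, Engineering
Removing duplicates leaves 5 unique value(s).

5 values:
Design
Engineering
Finance
Legal
Sales


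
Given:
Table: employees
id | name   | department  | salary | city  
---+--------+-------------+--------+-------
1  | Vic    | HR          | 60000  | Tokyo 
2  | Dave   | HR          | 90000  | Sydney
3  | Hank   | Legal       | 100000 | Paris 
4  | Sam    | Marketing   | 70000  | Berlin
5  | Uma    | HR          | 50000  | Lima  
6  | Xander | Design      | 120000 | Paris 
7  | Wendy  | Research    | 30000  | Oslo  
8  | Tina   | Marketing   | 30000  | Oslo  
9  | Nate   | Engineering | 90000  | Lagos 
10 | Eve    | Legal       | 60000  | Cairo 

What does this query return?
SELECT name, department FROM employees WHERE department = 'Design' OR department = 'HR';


Filtering: department = 'Design' OR 'HR'
Matching: 4 rows

4 rows:
Vic, HR
Dave, HR
Uma, HR
Xander, Design


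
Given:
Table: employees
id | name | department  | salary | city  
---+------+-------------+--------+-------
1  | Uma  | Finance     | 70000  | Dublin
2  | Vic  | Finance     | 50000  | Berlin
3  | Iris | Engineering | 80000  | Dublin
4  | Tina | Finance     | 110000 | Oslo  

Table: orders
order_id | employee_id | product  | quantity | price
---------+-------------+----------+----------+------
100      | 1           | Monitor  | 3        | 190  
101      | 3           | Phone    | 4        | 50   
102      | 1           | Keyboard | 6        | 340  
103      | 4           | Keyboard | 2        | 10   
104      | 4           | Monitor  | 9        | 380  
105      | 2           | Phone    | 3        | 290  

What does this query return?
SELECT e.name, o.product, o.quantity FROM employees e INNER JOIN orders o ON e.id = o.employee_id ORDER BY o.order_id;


Joining employees.id = orders.employee_id:
  employee Uma (id=1) -> order Monitor
  employee Iris (id=3) -> order Phone
  employee Uma (id=1) -> order Keyboard
  employee Tina (id=4) -> order Keyboard
  employee Tina (id=4) -> order Monitor
  employee Vic (id=2) -> order Phone


6 rows:
Uma, Monitor, 3
Iris, Phone, 4
Uma, Keyboard, 6
Tina, Keyboard, 2
Tina, Monitor, 9
Vic, Phone, 3


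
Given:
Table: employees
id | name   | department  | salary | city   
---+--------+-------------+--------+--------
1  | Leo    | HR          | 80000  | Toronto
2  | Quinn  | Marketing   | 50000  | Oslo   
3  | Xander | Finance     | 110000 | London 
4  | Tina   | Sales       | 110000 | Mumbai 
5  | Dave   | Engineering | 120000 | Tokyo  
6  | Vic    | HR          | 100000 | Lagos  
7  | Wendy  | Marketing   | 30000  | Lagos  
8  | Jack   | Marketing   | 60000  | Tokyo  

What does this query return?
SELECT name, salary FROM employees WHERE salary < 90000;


Filtering: salary < 90000
Matching: 4 rows

4 rows:
Leo, 80000
Quinn, 50000
Wendy, 30000
Jack, 60000


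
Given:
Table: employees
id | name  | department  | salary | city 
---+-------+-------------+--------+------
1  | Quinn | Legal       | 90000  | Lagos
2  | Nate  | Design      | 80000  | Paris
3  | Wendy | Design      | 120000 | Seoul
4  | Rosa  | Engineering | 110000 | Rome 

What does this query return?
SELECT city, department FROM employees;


Projecting columns: city, department

4 rows:
Lagos, Legal
Paris, Design
Seoul, Design
Rome, Engineering


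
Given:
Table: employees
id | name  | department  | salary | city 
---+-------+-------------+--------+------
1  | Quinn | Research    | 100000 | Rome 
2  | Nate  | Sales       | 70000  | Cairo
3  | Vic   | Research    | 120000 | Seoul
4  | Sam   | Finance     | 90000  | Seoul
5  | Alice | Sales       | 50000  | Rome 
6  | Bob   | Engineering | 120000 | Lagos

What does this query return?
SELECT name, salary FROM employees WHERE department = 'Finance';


Filtering: department = 'Finance'
Matching rows: 1

1 rows:
Sam, 90000


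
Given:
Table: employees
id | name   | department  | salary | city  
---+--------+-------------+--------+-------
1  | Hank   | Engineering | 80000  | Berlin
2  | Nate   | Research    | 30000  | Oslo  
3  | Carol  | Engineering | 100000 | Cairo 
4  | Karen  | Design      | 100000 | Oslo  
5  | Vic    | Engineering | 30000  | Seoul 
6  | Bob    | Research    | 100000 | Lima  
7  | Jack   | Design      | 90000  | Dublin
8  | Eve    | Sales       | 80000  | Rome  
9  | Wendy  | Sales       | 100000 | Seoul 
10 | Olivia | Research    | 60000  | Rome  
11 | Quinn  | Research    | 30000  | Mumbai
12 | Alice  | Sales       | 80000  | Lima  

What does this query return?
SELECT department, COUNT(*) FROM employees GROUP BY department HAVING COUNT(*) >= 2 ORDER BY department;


Groups with count >= 2:
  Design: 2 -> PASS
  Engineering: 3 -> PASS
  Research: 4 -> PASS
  Sales: 3 -> PASS


4 groups:
Design, 2
Engineering, 3
Research, 4
Sales, 3


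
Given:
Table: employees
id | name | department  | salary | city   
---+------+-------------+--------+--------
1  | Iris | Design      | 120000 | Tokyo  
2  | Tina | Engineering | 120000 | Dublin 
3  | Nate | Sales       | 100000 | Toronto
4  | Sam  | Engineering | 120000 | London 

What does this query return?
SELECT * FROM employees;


SELECT * returns all 4 rows with all columns

4 rows:
1, Iris, Design, 120000, Tokyo
2, Tina, Engineering, 120000, Dublin
3, Nate, Sales, 100000, Toronto
4, Sam, Engineering, 120000, London


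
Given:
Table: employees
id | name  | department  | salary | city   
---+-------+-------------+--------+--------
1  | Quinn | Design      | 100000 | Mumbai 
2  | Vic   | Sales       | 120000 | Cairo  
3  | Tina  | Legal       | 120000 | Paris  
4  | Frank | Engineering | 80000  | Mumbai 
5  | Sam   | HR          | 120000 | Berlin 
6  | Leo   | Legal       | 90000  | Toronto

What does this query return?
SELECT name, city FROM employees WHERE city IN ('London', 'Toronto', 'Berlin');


Filtering: city IN ('London', 'Toronto', 'Berlin')
Matching: 2 rows

2 rows:
Sam, Berlin
Leo, Toronto


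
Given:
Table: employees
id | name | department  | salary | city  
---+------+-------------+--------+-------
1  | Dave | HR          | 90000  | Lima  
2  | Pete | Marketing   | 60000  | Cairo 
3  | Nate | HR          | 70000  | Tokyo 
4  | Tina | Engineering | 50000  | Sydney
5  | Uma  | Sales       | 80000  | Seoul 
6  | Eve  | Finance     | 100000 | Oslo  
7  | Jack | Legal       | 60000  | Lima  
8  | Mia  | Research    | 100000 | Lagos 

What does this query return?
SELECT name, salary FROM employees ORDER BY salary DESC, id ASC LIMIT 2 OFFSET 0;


Sort by salary DESC (id ASC tiebreak), then skip 0 and take 2
Rows 1 through 2

2 rows:
Eve, 100000
Mia, 100000


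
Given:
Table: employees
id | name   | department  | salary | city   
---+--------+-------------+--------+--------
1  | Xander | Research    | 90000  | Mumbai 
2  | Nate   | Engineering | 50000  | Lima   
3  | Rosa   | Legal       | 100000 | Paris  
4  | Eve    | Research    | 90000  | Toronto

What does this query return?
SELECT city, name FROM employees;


Projecting columns: city, name

4 rows:
Mumbai, Xander
Lima, Nate
Paris, Rosa
Toronto, Eve


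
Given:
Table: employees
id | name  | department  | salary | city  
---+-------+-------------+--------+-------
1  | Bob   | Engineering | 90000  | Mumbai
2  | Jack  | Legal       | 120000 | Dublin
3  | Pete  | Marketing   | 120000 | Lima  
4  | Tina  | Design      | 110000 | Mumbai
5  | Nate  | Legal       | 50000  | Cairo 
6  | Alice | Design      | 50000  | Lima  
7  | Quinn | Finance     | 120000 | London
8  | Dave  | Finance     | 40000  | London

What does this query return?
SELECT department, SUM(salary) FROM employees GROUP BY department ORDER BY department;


Summing salary within each department:
  Design: 110000 + 50000 = 160000
  Engineering: 90000 = 90000
  Finance: 120000 + 40000 = 160000
  Legal: 120000 + 50000 = 170000
  Marketing: 120000 = 120000


5 groups:
Design, 160000
Engineering, 90000
Finance, 160000
Legal, 170000
Marketing, 120000


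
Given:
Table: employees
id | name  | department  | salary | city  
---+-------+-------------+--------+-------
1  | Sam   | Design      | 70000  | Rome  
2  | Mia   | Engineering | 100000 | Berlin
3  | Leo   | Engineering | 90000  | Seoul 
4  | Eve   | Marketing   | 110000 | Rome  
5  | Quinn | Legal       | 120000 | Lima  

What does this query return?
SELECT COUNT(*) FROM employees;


COUNT(*) counts all rows

5


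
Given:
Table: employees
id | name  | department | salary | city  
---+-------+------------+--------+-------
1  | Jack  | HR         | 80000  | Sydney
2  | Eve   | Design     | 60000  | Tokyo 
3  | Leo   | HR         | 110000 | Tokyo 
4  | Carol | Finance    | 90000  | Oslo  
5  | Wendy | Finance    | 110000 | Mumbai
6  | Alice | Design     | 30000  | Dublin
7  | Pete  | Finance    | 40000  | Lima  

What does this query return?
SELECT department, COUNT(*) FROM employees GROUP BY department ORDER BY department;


Assigning each row to its department group:
  Jack -> HR
  Eve -> Design
  Leo -> HR
  Carol -> Finance
  Wendy -> Finance
  Alice -> Design
  Pete -> Finance


3 groups:
Design, 2
Finance, 3
HR, 2


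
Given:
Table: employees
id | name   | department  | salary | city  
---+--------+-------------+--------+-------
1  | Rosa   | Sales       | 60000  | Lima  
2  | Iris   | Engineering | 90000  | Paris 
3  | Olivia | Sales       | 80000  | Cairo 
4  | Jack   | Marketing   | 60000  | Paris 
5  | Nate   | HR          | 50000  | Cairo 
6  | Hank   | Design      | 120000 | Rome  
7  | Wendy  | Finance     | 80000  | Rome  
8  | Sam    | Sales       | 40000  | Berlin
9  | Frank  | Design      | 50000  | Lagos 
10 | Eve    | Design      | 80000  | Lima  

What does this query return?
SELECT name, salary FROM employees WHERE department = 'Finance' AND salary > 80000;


Filtering: department = 'Finance' AND salary > 80000
Matching: 0 rows

Empty result set (0 rows)


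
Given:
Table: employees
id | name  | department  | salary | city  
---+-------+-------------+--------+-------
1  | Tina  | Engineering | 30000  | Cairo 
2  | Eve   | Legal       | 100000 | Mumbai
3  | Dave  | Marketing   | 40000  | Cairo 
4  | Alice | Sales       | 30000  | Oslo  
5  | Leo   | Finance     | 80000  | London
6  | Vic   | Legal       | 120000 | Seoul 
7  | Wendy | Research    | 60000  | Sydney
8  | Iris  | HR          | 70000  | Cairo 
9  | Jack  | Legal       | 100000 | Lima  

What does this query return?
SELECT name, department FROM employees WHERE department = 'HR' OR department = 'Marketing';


Filtering: department = 'HR' OR 'Marketing'
Matching: 2 rows

2 rows:
Dave, Marketing
Iris, HR


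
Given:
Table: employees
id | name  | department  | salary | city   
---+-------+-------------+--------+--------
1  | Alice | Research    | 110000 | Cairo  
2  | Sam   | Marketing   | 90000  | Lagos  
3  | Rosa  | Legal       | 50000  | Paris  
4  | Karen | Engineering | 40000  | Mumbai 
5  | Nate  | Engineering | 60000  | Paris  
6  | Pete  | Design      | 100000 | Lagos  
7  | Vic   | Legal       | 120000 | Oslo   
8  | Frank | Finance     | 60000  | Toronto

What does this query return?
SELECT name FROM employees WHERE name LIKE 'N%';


LIKE 'N%' matches names starting with 'N'
Matching: 1

1 rows:
Nate


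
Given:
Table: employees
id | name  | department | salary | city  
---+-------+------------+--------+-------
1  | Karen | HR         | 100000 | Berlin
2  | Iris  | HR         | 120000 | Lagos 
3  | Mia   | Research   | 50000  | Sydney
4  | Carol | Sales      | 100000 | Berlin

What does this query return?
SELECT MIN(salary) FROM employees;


Salaries: 100000, 120000, 50000, 100000
MIN = 50000

50000


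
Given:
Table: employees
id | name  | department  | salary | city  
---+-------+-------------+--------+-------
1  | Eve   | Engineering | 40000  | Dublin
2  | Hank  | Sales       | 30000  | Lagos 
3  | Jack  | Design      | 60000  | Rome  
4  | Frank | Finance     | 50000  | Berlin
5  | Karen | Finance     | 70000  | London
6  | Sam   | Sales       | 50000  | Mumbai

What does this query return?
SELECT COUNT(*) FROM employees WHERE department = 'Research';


Counting rows where department = 'Research'


0


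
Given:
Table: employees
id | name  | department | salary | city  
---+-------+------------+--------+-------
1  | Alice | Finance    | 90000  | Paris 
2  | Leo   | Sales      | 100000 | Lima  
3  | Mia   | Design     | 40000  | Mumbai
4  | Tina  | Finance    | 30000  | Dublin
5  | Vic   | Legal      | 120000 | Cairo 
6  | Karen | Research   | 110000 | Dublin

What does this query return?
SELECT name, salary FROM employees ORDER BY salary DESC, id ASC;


Sorting by salary DESC, then id ASC for ties

6 rows:
Vic, 120000
Karen, 110000
Leo, 100000
Alice, 90000
Mia, 40000
Tina, 30000


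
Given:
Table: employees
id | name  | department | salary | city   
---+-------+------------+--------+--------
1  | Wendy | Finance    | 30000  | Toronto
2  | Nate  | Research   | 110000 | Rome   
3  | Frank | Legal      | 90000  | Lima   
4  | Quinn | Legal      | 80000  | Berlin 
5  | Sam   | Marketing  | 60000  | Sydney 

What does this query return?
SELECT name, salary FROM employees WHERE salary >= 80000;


Filtering: salary >= 80000
Matching: 3 rows

3 rows:
Nate, 110000
Frank, 90000
Quinn, 80000


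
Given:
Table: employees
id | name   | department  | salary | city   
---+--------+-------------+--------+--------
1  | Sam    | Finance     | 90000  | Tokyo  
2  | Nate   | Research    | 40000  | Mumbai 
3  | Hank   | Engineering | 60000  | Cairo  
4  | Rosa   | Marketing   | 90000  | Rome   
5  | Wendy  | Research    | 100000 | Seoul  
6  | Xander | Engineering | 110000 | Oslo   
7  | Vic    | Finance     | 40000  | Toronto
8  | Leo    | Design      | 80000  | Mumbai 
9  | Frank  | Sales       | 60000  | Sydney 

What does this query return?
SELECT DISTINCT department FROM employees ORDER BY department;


All 'department' values (row order): Finance, Research, Engineering, Marketing, Research, Engineering, Finance, Design, Sales
Removing duplicates leaves 6 unique value(s).

6 values:
Design
Engineering
Finance
Marketing
Research
Sales


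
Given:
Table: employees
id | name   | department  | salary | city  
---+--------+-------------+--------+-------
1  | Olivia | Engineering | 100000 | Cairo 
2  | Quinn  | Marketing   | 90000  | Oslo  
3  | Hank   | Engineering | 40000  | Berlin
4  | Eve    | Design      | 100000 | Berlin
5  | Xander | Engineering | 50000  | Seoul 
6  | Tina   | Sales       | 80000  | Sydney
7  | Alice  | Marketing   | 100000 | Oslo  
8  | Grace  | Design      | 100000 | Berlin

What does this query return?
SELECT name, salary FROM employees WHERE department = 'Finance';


Filtering: department = 'Finance'
Matching rows: 0

Empty result set (0 rows)


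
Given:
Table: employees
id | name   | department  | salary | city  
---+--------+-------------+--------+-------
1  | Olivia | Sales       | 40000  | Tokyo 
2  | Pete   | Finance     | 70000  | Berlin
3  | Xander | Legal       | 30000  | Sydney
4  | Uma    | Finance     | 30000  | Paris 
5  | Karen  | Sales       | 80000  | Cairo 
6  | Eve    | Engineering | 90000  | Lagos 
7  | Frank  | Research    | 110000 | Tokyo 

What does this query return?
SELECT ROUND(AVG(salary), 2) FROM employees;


SUM(salary) = 450000
COUNT = 7
ROUND(AVG, 2) = ROUND(450000 / 7, 2) = 64285.71

64285.71


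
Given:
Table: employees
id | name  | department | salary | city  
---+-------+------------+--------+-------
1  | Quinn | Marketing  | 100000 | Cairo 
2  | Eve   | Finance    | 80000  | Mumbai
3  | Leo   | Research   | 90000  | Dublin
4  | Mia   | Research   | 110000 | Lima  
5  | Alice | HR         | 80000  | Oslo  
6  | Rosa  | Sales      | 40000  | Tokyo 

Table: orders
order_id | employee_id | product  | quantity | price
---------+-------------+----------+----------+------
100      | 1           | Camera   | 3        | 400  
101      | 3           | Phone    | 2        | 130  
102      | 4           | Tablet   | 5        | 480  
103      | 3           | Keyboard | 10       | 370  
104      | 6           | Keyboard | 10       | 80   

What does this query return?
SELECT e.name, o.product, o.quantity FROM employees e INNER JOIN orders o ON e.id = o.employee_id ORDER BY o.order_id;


Joining employees.id = orders.employee_id:
  employee Quinn (id=1) -> order Camera
  employee Leo (id=3) -> order Phone
  employee Mia (id=4) -> order Tablet
  employee Leo (id=3) -> order Keyboard
  employee Rosa (id=6) -> order Keyboard


5 rows:
Quinn, Camera, 3
Leo, Phone, 2
Mia, Tablet, 5
Leo, Keyboard, 10
Rosa, Keyboard, 10


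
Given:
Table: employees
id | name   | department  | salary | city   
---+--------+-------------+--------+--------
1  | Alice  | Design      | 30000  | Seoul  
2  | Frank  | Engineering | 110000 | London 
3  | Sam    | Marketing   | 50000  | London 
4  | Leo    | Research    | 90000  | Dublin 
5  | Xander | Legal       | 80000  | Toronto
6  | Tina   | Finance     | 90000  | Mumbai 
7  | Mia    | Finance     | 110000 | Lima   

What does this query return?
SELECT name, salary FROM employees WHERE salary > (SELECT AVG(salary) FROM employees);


Subquery: AVG(salary) = 80000.0
Filtering: salary > 80000.0
  Frank (110000) -> MATCH
  Leo (90000) -> MATCH
  Tina (90000) -> MATCH
  Mia (110000) -> MATCH


4 rows:
Frank, 110000
Leo, 90000
Tina, 90000
Mia, 110000


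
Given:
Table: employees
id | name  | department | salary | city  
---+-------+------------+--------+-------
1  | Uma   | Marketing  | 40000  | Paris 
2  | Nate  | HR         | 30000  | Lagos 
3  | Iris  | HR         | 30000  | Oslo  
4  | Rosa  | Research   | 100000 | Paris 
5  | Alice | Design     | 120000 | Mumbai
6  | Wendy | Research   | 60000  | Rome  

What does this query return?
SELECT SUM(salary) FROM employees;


SUM(salary) = 40000 + 30000 + 30000 + 100000 + 120000 + 60000 = 380000

380000


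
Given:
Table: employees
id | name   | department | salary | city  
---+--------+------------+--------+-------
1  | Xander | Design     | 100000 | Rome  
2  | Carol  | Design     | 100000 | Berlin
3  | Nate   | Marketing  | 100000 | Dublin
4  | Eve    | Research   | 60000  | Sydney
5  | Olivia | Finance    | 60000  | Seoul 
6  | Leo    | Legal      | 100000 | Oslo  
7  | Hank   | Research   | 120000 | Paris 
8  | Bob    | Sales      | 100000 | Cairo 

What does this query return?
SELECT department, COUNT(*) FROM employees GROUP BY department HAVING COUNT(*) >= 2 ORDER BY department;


Groups with count >= 2:
  Design: 2 -> PASS
  Research: 2 -> PASS
  Finance: 1 -> filtered out
  Legal: 1 -> filtered out
  Marketing: 1 -> filtered out
  Sales: 1 -> filtered out


2 groups:
Design, 2
Research, 2


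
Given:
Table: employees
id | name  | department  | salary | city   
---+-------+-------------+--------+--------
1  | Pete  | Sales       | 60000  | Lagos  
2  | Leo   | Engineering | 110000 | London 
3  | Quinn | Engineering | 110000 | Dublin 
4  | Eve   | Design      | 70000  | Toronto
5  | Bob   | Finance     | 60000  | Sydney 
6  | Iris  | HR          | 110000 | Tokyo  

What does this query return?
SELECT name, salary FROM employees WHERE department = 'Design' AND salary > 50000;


Filtering: department = 'Design' AND salary > 50000
Matching: 1 rows

1 rows:
Eve, 70000


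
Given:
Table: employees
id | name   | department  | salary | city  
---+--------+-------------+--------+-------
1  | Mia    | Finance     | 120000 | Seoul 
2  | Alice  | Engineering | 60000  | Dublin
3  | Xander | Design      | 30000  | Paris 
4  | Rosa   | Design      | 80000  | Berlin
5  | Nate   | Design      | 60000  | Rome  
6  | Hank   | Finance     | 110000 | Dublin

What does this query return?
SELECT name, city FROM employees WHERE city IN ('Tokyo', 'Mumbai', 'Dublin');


Filtering: city IN ('Tokyo', 'Mumbai', 'Dublin')
Matching: 2 rows

2 rows:
Alice, Dublin
Hank, Dublin


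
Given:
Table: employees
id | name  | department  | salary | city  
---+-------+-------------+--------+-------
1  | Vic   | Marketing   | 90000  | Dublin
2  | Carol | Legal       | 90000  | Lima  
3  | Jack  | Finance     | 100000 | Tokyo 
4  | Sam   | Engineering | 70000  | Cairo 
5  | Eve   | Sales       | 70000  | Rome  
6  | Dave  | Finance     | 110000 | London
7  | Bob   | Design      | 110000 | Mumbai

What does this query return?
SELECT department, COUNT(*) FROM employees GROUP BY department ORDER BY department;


Assigning each row to its department group:
  Vic -> Marketing
  Carol -> Legal
  Jack -> Finance
  Sam -> Engineering
  Eve -> Sales
  Dave -> Finance
  Bob -> Design


6 groups:
Design, 1
Engineering, 1
Finance, 2
Legal, 1
Marketing, 1
Sales, 1


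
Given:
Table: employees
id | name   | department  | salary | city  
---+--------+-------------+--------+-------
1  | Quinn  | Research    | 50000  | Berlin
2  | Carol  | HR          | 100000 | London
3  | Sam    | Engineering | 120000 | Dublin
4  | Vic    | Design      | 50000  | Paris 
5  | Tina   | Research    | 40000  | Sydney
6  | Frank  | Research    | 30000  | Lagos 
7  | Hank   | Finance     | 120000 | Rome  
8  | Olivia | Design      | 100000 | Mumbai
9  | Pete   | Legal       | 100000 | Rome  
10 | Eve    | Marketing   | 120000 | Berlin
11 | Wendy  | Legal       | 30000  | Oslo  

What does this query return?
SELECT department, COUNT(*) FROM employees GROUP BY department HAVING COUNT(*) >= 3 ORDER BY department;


Groups with count >= 3:
  Research: 3 -> PASS
  Design: 2 -> filtered out
  Engineering: 1 -> filtered out
  Finance: 1 -> filtered out
  HR: 1 -> filtered out
  Legal: 2 -> filtered out
  Marketing: 1 -> filtered out


1 groups:
Research, 3


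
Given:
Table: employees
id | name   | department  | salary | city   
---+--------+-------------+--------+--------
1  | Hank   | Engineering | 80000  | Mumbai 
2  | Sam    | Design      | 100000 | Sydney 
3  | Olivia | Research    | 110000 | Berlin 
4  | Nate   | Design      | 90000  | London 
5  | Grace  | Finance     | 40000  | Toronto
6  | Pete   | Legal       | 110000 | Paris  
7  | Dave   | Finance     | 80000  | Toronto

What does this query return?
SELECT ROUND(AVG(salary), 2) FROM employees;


SUM(salary) = 610000
COUNT = 7
ROUND(AVG, 2) = ROUND(610000 / 7, 2) = 87142.86

87142.86


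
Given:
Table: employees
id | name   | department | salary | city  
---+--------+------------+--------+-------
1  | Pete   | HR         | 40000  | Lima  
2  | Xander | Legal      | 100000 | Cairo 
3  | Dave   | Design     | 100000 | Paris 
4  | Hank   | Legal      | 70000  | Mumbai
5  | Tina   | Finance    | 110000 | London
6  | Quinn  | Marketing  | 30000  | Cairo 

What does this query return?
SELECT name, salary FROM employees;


Projecting columns: name, salary

6 rows:
Pete, 40000
Xander, 100000
Dave, 100000
Hank, 70000
Tina, 110000
Quinn, 30000


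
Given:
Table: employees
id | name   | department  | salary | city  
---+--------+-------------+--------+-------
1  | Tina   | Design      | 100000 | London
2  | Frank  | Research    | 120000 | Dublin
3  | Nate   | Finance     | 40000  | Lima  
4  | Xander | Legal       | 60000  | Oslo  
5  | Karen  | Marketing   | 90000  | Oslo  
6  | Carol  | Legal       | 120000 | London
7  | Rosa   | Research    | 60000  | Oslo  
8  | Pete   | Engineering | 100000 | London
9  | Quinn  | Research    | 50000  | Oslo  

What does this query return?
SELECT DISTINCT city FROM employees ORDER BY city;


All 'city' values (row order): London, Dublin, Lima, Oslo, Oslo, London, Oslo, London, Oslo
Removing duplicates leaves 4 unique value(s).

4 values:
Dublin
Lima
London
Oslo


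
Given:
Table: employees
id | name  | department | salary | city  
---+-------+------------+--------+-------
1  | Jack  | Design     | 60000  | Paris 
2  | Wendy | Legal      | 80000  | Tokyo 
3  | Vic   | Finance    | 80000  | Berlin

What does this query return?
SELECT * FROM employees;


SELECT * returns all 3 rows with all columns

3 rows:
1, Jack, Design, 60000, Paris
2, Wendy, Legal, 80000, Tokyo
3, Vic, Finance, 80000, Berlin
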